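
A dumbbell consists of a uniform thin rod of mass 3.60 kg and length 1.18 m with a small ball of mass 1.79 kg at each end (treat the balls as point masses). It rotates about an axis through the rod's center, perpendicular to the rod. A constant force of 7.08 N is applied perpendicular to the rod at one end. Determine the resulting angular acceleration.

I_rod = (1/12)ML² = (1/12)(3.60)(1.18)² = 0.4177 kg·m².
I_balls = 2·m·(L/2)² = 2(1.79)(0.5900)² = 1.246 kg·m².
Total I = 1.664 kg·m².
τ = F·(L/2) = (7.08)(0.590) = 4.177 N·m.
α = τ/I = 4.177/1.664 = 2.510 rad/s².

α ≈ 2.51 rad/s²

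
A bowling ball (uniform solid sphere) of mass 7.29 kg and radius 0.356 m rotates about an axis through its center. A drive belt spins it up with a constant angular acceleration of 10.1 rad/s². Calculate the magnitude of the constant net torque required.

I = (2/5)MR² = (2/5)(7.29)(0.356)² = 0.3696 kg·m².
τ = Iα = (0.3696)(10.10) = 3.733 N·m.

τ ≈ 3.73 N·m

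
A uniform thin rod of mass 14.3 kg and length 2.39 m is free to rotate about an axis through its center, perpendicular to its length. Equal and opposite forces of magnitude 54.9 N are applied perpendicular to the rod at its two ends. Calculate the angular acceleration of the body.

I = (1/12)ML² = (1/12)(14.3)(2.39)² = 6.807 kg·m².
The couple gives τ = F·(L/2) + F·(L/2) = F L = (54.9)(2.39) = 131.2 N·m.
From τ = Iα: α = 131.2/6.807 = 19.28 rad/s².

α ≈ 19.3 rad/s²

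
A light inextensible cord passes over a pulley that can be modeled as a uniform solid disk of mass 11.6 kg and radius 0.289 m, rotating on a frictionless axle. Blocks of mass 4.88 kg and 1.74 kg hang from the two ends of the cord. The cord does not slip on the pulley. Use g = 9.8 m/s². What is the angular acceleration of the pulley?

α ≈ 8.57 rad/s²

I = ½MR² = (1/2)(11.6)(0.289)² = 0.4844 kg·m².
Heavier block: m₁g − T₁ = m₁a. Lighter block: T₂ − m₂g = m₂a.
Pulley: (T₁ − T₂)R = Iα = I(a/R), so T₁ − T₂ = (I/R²)a = (1/2)M_p a = 5.800·a.
Adding the three: (m₁ − m₂)g = (m₁ + m₂ + 5.800)a, so a = (4.88 − 1.74)(9.8)/(4.88 + 1.74 + 5.800) = 2.478 m/s².
α = a/R = 2.478/0.289 = 8.573 rad/s².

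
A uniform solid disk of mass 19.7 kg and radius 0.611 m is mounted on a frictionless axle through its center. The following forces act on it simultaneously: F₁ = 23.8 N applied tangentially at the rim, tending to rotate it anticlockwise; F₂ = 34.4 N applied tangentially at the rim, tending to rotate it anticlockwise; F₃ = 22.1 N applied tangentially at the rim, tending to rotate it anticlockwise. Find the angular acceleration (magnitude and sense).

I = ½MR² = (1/2)(19.7)(0.611)² = 3.677 kg·m².
Taking anticlockwise as positive: τ₁ = +(23.8)(0.611) = +14.54 N·m; τ₂ = +(34.4)(0.611) = +21.02 N·m; τ₃ = +(22.1)(0.611) = +13.50 N·m.
Net torque τ = 49.06 N·m.
α = τ/I = 49.06/3.677 = 13.34 rad/s².

α ≈ 13.3 rad/s², anticlockwise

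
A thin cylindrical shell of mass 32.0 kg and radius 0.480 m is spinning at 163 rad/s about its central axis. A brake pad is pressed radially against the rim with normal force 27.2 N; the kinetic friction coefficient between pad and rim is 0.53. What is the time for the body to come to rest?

I = MR² = (32.0)(0.480)² = 7.373 kg·m².
Friction force f = μN = (0.53)(27.2) = 14.42 N at the rim; torque magnitude τ = fR = 6.920 N·m, opposing ω.
|α| = τ/I = 6.920/7.373 = 0.9385 rad/s² (deceleration).
0 = ω₀ − |α|t ⇒ t = ω₀/|α| = 163/0.9385 = 173.7 s.

t ≈ 174 s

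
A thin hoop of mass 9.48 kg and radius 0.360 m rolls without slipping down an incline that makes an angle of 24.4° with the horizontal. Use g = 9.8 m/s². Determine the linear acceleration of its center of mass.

a ≈ 2.02 m/s²

Translation along the incline: Mg sinθ − f = Ma.
Rotation about the center: fR = Iα with I = MR². No-slip gives a = αR, so f = (I/R²)a = M a.
Substituting: Mg sinθ = (1 + 1.000)Ma, so a = g sinθ/(1 + 1.000) = (9.8) sin 24.4° / 2.000 = 2.024 m/s².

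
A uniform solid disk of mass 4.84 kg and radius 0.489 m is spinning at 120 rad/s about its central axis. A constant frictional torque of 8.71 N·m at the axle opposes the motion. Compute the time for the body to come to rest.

I = ½MR² = (1/2)(4.84)(0.489)² = 0.5787 kg·m².
The net torque has magnitude 8.71 N·m, opposing ω.
|α| = τ/I = 8.710/0.5787 = 15.05 rad/s² (deceleration).
0 = ω₀ − |α|t ⇒ t = ω₀/|α| = 120/15.05 = 7.973 s.

t ≈ 7.97 s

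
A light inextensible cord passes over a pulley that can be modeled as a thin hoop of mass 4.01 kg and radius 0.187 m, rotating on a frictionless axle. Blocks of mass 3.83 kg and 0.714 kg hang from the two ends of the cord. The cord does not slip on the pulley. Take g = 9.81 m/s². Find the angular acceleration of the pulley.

I = MR² = (4.01)(0.187)² = 0.1402 kg·m².
Heavier block: m₁g − T₁ = m₁a. Lighter block: T₂ − m₂g = m₂a.
Pulley: (T₁ − T₂)R = Iα = I(a/R), so T₁ − T₂ = (I/R²)a = 1·M_p a = 4.010·a.
Adding the three: (m₁ − m₂)g = (m₁ + m₂ + 4.010)a, so a = (3.83 − 0.714)(9.81)/(3.83 + 0.714 + 4.010) = 3.574 m/s².
α = a/R = 3.574/0.187 = 19.11 rad/s².

α ≈ 19.1 rad/s²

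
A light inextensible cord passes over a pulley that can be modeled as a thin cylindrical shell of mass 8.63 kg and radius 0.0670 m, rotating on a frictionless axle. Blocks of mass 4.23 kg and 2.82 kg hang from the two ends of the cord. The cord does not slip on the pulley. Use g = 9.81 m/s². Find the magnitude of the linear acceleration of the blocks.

a ≈ 0.882 m/s²

I = MR² = (8.63)(0.0670)² = 0.03874 kg·m².
Heavier block: m₁g − T₁ = m₁a. Lighter block: T₂ − m₂g = m₂a.
Pulley: (T₁ − T₂)R = Iα = I(a/R), so T₁ − T₂ = (I/R²)a = 1·M_p a = 8.630·a.
Adding the three: (m₁ − m₂)g = (m₁ + m₂ + 8.630)a, so a = (4.23 − 2.82)(9.81)/(4.23 + 2.82 + 8.630) = 0.8821 m/s².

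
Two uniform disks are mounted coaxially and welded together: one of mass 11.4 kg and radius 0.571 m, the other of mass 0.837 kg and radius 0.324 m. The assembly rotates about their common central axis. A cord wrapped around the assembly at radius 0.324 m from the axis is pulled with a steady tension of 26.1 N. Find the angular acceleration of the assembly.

α ≈ 4.45 rad/s²

I = ½M₁R₁² + ½M₂R₂² = ½(11.4)(0.571)² + ½(0.837)(0.324)² = 1.902 kg·m².
τ = F r = (26.1)(0.324) = 8.456 N·m.
α = τ/I = 8.456/1.902 = 4.445 rad/s².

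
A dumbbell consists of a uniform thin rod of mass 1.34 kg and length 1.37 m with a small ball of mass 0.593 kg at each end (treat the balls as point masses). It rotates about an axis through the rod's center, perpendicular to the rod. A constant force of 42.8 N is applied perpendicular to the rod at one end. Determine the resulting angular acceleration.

I_rod = (1/12)ML² = (1/12)(1.34)(1.37)² = 0.2096 kg·m².
I_balls = 2·m·(L/2)² = 2(0.593)(0.6850)² = 0.5565 kg·m².
Total I = 0.7661 kg·m².
τ = F·(L/2) = (42.8)(0.685) = 29.32 N·m.
α = τ/I = 29.32/0.7661 = 38.27 rad/s².

α ≈ 38.3 rad/s²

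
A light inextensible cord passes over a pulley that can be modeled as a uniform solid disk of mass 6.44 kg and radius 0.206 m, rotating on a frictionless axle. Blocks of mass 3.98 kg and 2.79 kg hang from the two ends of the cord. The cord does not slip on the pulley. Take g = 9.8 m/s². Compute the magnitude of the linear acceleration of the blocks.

I = ½MR² = (1/2)(6.44)(0.206)² = 0.1366 kg·m².
Heavier block: m₁g − T₁ = m₁a. Lighter block: T₂ − m₂g = m₂a.
Pulley: (T₁ − T₂)R = Iα = I(a/R), so T₁ − T₂ = (I/R²)a = (1/2)M_p a = 3.220·a.
Adding the three: (m₁ − m₂)g = (m₁ + m₂ + 3.220)a, so a = (3.98 − 2.79)(9.8)/(3.98 + 2.79 + 3.220) = 1.167 m/s².

a ≈ 1.17 m/s²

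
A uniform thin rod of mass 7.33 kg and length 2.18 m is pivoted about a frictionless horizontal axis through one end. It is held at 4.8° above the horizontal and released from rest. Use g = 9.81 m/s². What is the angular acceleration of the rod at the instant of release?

α ≈ 6.73 rad/s²

About the pivot, I = (1/3)ML² = (1/3)(7.33)(2.18)² = 11.61 kg·m².
The weight acts at the center, a distance L/2 = 1.090 m from the pivot; τ = Mg(L/2) cos 4.8° = 78.10 N·m.
α = τ/I = 78.10/11.61 = 6.726 rad/s².
(Equivalently α = (3g/(2L)) cos 4.8° = 6.726 rad/s².)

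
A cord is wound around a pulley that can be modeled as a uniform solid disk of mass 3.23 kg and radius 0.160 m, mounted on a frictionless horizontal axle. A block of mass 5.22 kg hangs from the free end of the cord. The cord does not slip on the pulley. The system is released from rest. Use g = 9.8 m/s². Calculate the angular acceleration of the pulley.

I = ½MR² = (1/2)(3.23)(0.160)² = 0.04134 kg·m².
Block: mg − T = ma. Pulley: TR = Iα. No-slip: a = αR, so T = (I/R²)a = 1.615·a.
Then mg = (m + 1.615)a, so a = (5.22)(9.8)/(5.22 + 1.615) = 7.484 m/s².
α = a/R = 7.484/0.160 = 46.78 rad/s².

α ≈ 46.8 rad/s²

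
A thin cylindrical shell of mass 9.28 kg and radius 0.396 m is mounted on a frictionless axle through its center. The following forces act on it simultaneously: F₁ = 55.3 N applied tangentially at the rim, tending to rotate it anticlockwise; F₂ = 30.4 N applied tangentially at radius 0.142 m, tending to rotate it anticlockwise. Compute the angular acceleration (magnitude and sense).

I = MR² = (9.28)(0.396)² = 1.455 kg·m².
Taking anticlockwise as positive: τ₁ = +(55.3)(0.396) = +21.90 N·m; τ₂ = +(30.4)(0.142) = +4.317 N·m.
Net torque τ = 26.22 N·m.
α = τ/I = 26.22/1.455 = 18.01 rad/s².

α ≈ 18.0 rad/s², anticlockwise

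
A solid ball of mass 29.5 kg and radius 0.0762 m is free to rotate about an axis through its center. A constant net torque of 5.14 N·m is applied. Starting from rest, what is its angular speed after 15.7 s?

I = (2/5)MR² = (2/5)(29.5)(0.0762)² = 0.06852 kg·m².
α = τ/I = 5.14/0.06852 = 75.02 rad/s².
ω = ω₀ + αt = 0 + (75.02)(15.7) = 1178 rad/s.

ω ≈ 1180 rad/s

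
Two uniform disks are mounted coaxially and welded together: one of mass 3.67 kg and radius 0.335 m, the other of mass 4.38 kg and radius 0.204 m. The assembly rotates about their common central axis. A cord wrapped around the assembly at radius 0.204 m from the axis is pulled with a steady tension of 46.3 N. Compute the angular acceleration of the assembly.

α ≈ 31.8 rad/s²

I = ½M₁R₁² + ½M₂R₂² = ½(3.67)(0.335)² + ½(4.38)(0.204)² = 0.2971 kg·m².
τ = F r = (46.3)(0.204) = 9.445 N·m.
α = τ/I = 9.445/0.2971 = 31.79 rad/s².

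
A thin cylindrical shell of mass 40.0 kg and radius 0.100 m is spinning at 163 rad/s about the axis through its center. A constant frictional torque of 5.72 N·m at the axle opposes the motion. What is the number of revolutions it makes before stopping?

≈ 148 revolutions

I = MR² = (40.0)(0.100)² = 0.4000 kg·m².
The net torque has magnitude 5.72 N·m, opposing ω.
|α| = τ/I = 5.720/0.4000 = 14.30 rad/s² (deceleration).
ω² = ω₀² − 2|α|θ with ω = 0 ⇒ θ = ω₀²/(2|α|) = 929.0 rad = 147.9 rev.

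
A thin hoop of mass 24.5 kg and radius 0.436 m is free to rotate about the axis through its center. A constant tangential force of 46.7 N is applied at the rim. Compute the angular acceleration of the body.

I = MR² = (24.5)(0.436)² = 4.657 kg·m².
τ = F R = (46.7)(0.436) = 20.36 N·m.
Newton's second law for rotation, τ = Iα, gives α = τ/I = 20.36/4.657 = 4.372 rad/s².

α ≈ 4.37 rad/s²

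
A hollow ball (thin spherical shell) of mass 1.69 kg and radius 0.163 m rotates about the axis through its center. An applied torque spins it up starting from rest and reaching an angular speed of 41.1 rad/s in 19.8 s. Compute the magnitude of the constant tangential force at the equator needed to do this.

F ≈ 0.381 N

I = (2/3)MR² = (2/3)(1.69)(0.163)² = 0.02993 kg·m².
α = Δω/Δt = (41.1 − 0)/19.8 = 2.076 rad/s².
The required torque is τ = Iα = (0.02993)(2.076) = 0.06214 N·m.
A tangential force at the equator gives τ = FR, so F = τ/R = 0.06214/0.163 = 0.3812 N.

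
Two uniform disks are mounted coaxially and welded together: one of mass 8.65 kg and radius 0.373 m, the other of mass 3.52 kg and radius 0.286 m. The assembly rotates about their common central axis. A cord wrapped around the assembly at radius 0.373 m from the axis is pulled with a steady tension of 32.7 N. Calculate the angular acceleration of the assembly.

α ≈ 16.4 rad/s²

I = ½M₁R₁² + ½M₂R₂² = ½(8.65)(0.373)² + ½(3.52)(0.286)² = 0.7457 kg·m².
τ = F r = (32.7)(0.373) = 12.20 N·m.
α = τ/I = 12.20/0.7457 = 16.36 rad/s².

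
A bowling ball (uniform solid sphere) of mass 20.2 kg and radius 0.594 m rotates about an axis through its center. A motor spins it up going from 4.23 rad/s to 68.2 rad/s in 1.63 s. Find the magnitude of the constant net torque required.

τ ≈ 112 N·m

I = (2/5)MR² = (2/5)(20.2)(0.594)² = 2.851 kg·m².
α = Δω/Δt = (68.2 − 4.23)/1.63 = 39.25 rad/s².
τ = Iα = (2.851)(39.25) = 111.9 N·m.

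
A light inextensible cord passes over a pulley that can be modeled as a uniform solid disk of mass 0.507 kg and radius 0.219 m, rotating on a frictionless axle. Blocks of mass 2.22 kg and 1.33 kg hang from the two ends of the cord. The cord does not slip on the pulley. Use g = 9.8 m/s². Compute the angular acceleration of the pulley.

I = ½MR² = (1/2)(0.507)(0.219)² = 0.01216 kg·m².
Heavier block: m₁g − T₁ = m₁a. Lighter block: T₂ − m₂g = m₂a.
Pulley: (T₁ − T₂)R = Iα = I(a/R), so T₁ − T₂ = (I/R²)a = (1/2)M_p a = 0.2535·a.
Adding the three: (m₁ − m₂)g = (m₁ + m₂ + 0.2535)a, so a = (2.22 − 1.33)(9.8)/(2.22 + 1.33 + 0.2535) = 2.293 m/s².
α = a/R = 2.293/0.219 = 10.47 rad/s².

α ≈ 10.5 rad/s²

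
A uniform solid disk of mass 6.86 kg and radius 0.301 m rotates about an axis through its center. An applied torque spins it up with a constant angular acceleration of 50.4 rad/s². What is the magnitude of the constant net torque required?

I = ½MR² = (1/2)(6.86)(0.301)² = 0.3108 kg·m².
τ = Iα = (0.3108)(50.40) = 15.66 N·m.

τ ≈ 15.7 N·m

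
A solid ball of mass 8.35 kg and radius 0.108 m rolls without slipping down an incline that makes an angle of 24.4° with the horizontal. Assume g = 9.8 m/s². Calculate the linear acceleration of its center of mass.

a ≈ 2.89 m/s²

Translation along the incline: Mg sinθ − f = Ma.
Rotation about the center: fR = Iα with I = (2/5)MR². No-slip gives a = αR, so f = (I/R²)a = (2/5)M a.
Substituting: Mg sinθ = (1 + 0.4000)Ma, so a = g sinθ/(1 + 0.4000) = (9.8) sin 24.4° / 1.400 = 2.892 m/s².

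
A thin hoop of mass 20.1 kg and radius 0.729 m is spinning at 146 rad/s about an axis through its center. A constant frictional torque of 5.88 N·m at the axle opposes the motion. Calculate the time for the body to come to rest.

t ≈ 265 s

I = MR² = (20.1)(0.729)² = 10.68 kg·m².
The net torque has magnitude 5.88 N·m, opposing ω.
|α| = τ/I = 5.880/10.68 = 0.5505 rad/s² (deceleration).
0 = ω₀ − |α|t ⇒ t = ω₀/|α| = 146/0.5505 = 265.2 s.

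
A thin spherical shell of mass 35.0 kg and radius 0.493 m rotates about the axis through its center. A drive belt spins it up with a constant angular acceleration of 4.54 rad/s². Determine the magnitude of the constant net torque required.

I = (2/3)MR² = (2/3)(35.0)(0.493)² = 5.671 kg·m².
τ = Iα = (5.671)(4.540) = 25.75 N·m.

τ ≈ 25.7 N·m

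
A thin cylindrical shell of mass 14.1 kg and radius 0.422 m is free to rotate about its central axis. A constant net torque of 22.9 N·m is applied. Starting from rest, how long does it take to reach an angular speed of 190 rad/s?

t ≈ 20.8 s

I = MR² = (14.1)(0.422)² = 2.511 kg·m².
α = τ/I = 22.9/2.511 = 9.120 rad/s².
ω = αt ⇒ t = ω/α = 190/9.120 = 20.83 s.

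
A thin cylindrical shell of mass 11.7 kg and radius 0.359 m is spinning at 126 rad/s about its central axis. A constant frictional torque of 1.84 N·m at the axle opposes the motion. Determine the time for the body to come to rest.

I = MR² = (11.7)(0.359)² = 1.508 kg·m².
The net torque has magnitude 1.84 N·m, opposing ω.
|α| = τ/I = 1.840/1.508 = 1.220 rad/s² (deceleration).
0 = ω₀ − |α|t ⇒ t = ω₀/|α| = 126/1.220 = 103.3 s.

t ≈ 103 s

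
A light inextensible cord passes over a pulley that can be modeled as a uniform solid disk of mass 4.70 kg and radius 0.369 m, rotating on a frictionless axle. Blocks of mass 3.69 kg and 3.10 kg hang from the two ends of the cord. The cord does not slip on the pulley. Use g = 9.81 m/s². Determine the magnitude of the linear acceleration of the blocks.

I = ½MR² = (1/2)(4.70)(0.369)² = 0.3200 kg·m².
Heavier block: m₁g − T₁ = m₁a. Lighter block: T₂ − m₂g = m₂a.
Pulley: (T₁ − T₂)R = Iα = I(a/R), so T₁ − T₂ = (I/R²)a = (1/2)M_p a = 2.350·a.
Adding the three: (m₁ − m₂)g = (m₁ + m₂ + 2.350)a, so a = (3.69 − 3.10)(9.81)/(3.69 + 3.10 + 2.350) = 0.6332 m/s².

a ≈ 0.633 m/s²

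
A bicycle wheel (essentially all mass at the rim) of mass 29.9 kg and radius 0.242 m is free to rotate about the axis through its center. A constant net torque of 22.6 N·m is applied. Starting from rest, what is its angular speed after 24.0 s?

ω ≈ 310 rad/s

I = MR² = (29.9)(0.242)² = 1.751 kg·m².
α = τ/I = 22.6/1.751 = 12.91 rad/s².
ω = ω₀ + αt = 0 + (12.91)(24.0) = 309.8 rad/s.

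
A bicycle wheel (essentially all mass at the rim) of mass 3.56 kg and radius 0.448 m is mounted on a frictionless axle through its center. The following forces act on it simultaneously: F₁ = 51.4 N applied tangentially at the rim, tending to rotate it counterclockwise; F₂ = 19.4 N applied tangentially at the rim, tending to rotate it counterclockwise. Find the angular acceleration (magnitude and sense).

α ≈ 44.4 rad/s², counterclockwise

I = MR² = (3.56)(0.448)² = 0.7145 kg·m².
Taking counterclockwise as positive: τ₁ = +(51.4)(0.448) = +23.03 N·m; τ₂ = +(19.4)(0.448) = +8.691 N·m.
Net torque τ = 31.72 N·m.
α = τ/I = 31.72/0.7145 = 44.39 rad/s².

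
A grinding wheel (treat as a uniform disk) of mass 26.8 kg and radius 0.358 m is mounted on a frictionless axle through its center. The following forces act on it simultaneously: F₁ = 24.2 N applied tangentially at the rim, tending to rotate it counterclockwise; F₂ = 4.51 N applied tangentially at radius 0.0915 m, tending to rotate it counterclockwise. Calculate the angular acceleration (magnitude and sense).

α ≈ 5.28 rad/s², counterclockwise

I = ½MR² = (1/2)(26.8)(0.358)² = 1.717 kg·m².
Taking counterclockwise as positive: τ₁ = +(24.2)(0.358) = +8.664 N·m; τ₂ = +(4.51)(0.0915) = +0.4127 N·m.
Net torque τ = 9.076 N·m.
α = τ/I = 9.076/1.717 = 5.285 rad/s².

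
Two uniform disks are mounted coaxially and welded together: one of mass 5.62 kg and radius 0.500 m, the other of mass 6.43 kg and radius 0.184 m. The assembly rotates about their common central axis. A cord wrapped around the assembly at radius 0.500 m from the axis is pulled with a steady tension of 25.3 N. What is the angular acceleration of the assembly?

I = ½M₁R₁² + ½M₂R₂² = ½(5.62)(0.500)² + ½(6.43)(0.184)² = 0.8113 kg·m².
τ = F r = (25.3)(0.500) = 12.65 N·m.
α = τ/I = 12.65/0.8113 = 15.59 rad/s².

α ≈ 15.6 rad/s²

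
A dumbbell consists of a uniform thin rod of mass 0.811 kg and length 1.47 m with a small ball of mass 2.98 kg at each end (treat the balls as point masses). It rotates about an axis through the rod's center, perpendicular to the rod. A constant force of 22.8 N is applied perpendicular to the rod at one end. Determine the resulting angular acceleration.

α ≈ 4.98 rad/s²

I_rod = (1/12)ML² = (1/12)(0.811)(1.47)² = 0.1460 kg·m².
I_balls = 2·m·(L/2)² = 2(2.98)(0.7350)² = 3.220 kg·m².
Total I = 3.366 kg·m².
τ = F·(L/2) = (22.8)(0.735) = 16.76 N·m.
α = τ/I = 16.76/3.366 = 4.979 rad/s².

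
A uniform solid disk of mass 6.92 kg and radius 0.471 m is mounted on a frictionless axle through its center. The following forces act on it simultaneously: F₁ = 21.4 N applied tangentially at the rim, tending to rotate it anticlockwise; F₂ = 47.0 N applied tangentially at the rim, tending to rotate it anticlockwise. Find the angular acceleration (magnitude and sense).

I = ½MR² = (1/2)(6.92)(0.471)² = 0.7676 kg·m².
Taking anticlockwise as positive: τ₁ = +(21.4)(0.471) = +10.08 N·m; τ₂ = +(47.0)(0.471) = +22.14 N·m.
Net torque τ = 32.22 N·m.
α = τ/I = 32.22/0.7676 = 41.97 rad/s².

α ≈ 42.0 rad/s², anticlockwise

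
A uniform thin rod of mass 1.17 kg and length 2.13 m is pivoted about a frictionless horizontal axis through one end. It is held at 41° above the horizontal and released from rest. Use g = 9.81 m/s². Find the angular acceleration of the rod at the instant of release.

About the pivot, I = (1/3)ML² = (1/3)(1.17)(2.13)² = 1.769 kg·m².
The weight acts at the center, a distance L/2 = 1.065 m from the pivot; τ = Mg(L/2) cos 41° = 9.225 N·m.
α = τ/I = 9.225/1.769 = 5.214 rad/s².

α ≈ 5.21 rad/s²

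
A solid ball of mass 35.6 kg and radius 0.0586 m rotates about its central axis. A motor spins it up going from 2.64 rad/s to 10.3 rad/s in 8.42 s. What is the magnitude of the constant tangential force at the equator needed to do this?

F ≈ 0.759 N

I = (2/5)MR² = (2/5)(35.6)(0.0586)² = 0.04890 kg·m².
α = Δω/Δt = (10.3 − 2.64)/8.42 = 0.9097 rad/s².
The required torque is τ = Iα = (0.04890)(0.9097) = 0.04449 N·m.
A tangential force at the equator gives τ = FR, so F = τ/R = 0.04449/0.0586 = 0.7591 N.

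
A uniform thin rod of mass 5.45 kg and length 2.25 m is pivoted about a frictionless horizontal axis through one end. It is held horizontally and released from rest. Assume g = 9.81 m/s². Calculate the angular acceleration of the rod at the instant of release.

α ≈ 6.54 rad/s²

About the pivot, I = (1/3)ML² = (1/3)(5.45)(2.25)² = 9.197 kg·m².
The weight acts at the center, a distance L/2 = 1.125 m from the pivot; τ = Mg(L/2) = 60.15 N·m.
α = τ/I = 60.15/9.197 = 6.540 rad/s².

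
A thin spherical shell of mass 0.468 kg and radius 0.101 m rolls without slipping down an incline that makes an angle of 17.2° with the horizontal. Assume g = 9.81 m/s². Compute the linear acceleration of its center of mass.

a ≈ 1.74 m/s²

Translation along the incline: Mg sinθ − f = Ma.
Rotation about the center: fR = Iα with I = (2/3)MR². No-slip gives a = αR, so f = (I/R²)a = (2/3)M a.
Substituting: Mg sinθ = (1 + 0.6667)Ma, so a = g sinθ/(1 + 0.6667) = (9.81) sin 17.2° / 1.667 = 1.741 m/s².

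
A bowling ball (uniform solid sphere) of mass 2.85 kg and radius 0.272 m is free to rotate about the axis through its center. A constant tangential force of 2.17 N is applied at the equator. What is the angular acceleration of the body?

I = (2/5)MR² = (2/5)(2.85)(0.272)² = 0.08434 kg·m².
τ = F R = (2.17)(0.272) = 0.5902 N·m.
Newton's second law for rotation, τ = Iα, gives α = τ/I = 0.5902/0.08434 = 6.998 rad/s².

α ≈ 7.00 rad/s²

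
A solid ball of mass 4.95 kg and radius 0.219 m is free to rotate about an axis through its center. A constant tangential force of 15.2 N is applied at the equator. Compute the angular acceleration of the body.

I = (2/5)MR² = (2/5)(4.95)(0.219)² = 0.09496 kg·m².
τ = F R = (15.2)(0.219) = 3.329 N·m.
From τ = Iα: α = 3.329/0.09496 = 35.05 rad/s².

α ≈ 35.1 rad/s²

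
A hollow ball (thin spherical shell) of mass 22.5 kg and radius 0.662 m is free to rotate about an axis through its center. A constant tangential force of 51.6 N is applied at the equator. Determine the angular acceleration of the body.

α ≈ 5.20 rad/s²

I = (2/3)MR² = (2/3)(22.5)(0.662)² = 6.574 kg·m².
τ = F R = (51.6)(0.662) = 34.16 N·m.
From τ = Iα: α = 34.16/6.574 = 5.196 rad/s².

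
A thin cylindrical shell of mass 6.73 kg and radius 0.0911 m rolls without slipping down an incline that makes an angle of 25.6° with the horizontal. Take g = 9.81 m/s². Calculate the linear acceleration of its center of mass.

a ≈ 2.12 m/s²

Translation along the incline: Mg sinθ − f = Ma.
Rotation about the center: fR = Iα with I = MR². No-slip gives a = αR, so f = (I/R²)a = M a.
Substituting: Mg sinθ = (1 + 1.000)Ma, so a = g sinθ/(1 + 1.000) = (9.81) sin 25.6° / 2.000 = 2.119 m/s².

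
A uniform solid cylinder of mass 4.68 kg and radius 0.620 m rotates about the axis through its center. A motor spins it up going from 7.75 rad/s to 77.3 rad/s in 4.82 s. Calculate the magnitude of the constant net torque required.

τ ≈ 13.0 N·m

I = ½MR² = (1/2)(4.68)(0.620)² = 0.8995 kg·m².
α = Δω/Δt = (77.3 − 7.75)/4.82 = 14.43 rad/s².
τ = Iα = (0.8995)(14.43) = 12.98 N·m.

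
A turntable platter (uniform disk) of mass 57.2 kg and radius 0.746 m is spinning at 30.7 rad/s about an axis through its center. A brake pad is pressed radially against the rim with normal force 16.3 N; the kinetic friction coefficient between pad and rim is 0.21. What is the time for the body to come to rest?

I = ½MR² = (1/2)(57.2)(0.746)² = 15.92 kg·m².
Friction force f = μN = (0.21)(16.3) = 3.423 N at the rim; torque magnitude τ = fR = 2.554 N·m, opposing ω.
|α| = τ/I = 2.554/15.92 = 0.1604 rad/s² (deceleration).
0 = ω₀ − |α|t ⇒ t = ω₀/|α| = 30.7/0.1604 = 191.4 s.

t ≈ 191 s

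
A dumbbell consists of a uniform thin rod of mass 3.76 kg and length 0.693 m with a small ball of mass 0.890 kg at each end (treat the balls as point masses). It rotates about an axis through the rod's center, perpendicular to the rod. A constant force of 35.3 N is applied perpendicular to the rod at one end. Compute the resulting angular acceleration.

α ≈ 33.6 rad/s²

I_rod = (1/12)ML² = (1/12)(3.76)(0.693)² = 0.1505 kg·m².
I_balls = 2·m·(L/2)² = 2(0.890)(0.3465)² = 0.2137 kg·m².
Total I = 0.3642 kg·m².
τ = F·(L/2) = (35.3)(0.346) = 12.23 N·m.
α = τ/I = 12.23/0.3642 = 33.59 rad/s².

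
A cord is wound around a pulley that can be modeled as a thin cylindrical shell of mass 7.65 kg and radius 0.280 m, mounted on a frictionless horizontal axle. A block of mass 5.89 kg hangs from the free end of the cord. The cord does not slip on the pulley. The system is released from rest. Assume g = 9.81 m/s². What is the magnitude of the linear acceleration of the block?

a ≈ 4.27 m/s²

I = MR² = (7.65)(0.280)² = 0.5998 kg·m².
Block: mg − T = ma. Pulley: TR = Iα. No-slip: a = αR, so T = (I/R²)a = 7.650·a.
Then mg = (m + 7.650)a, so a = (5.89)(9.81)/(5.89 + 7.650) = 4.267 m/s².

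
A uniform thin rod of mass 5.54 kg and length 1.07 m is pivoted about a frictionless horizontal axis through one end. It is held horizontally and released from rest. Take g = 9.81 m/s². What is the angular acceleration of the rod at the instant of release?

α ≈ 13.8 rad/s²

About the pivot, I = (1/3)ML² = (1/3)(5.54)(1.07)² = 2.114 kg·m².
The weight acts at the center, a distance L/2 = 0.5350 m from the pivot; τ = Mg(L/2) = 29.08 N·m.
α = τ/I = 29.08/2.114 = 13.75 rad/s².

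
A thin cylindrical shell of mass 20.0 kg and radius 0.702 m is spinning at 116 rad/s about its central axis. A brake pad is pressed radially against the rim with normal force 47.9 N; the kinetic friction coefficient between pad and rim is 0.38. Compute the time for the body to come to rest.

t ≈ 89.5 s

I = MR² = (20.0)(0.702)² = 9.856 kg·m².
Friction force f = μN = (0.38)(47.9) = 18.20 N at the rim; torque magnitude τ = fR = 12.78 N·m, opposing ω.
|α| = τ/I = 12.78/9.856 = 1.296 rad/s² (deceleration).
0 = ω₀ − |α|t ⇒ t = ω₀/|α| = 116/1.296 = 89.48 s.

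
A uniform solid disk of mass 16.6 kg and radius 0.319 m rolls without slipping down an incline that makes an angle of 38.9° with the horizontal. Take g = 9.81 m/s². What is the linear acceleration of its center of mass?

Translation along the incline: Mg sinθ − f = Ma.
Rotation about the center: fR = Iα with I = ½MR². No-slip gives a = αR, so f = (I/R²)a = (1/2)M a.
Substituting: Mg sinθ = (1 + 0.5000)Ma, so a = g sinθ/(1 + 0.5000) = (9.81) sin 38.9° / 1.500 = 4.107 m/s².

a ≈ 4.11 m/s²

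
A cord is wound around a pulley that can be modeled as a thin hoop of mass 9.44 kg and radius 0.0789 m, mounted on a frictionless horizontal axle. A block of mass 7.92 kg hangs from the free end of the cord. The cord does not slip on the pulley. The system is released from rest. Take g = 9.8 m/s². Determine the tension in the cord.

I = MR² = (9.44)(0.0789)² = 0.05877 kg·m².
Block: mg − T = ma. Pulley: TR = Iα. No-slip: a = αR, so T = (I/R²)a = 9.440·a.
Then mg = (m + 9.440)a, so a = (7.92)(9.8)/(7.92 + 9.440) = 4.471 m/s².
T = 9.440·a = 42.21 N.

T ≈ 42.2 N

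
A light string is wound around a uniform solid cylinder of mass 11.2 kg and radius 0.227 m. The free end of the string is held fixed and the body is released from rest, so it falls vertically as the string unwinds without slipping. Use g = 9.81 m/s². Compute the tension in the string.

T ≈ 36.6 N

Translation: Mg − T = Ma. Rotation about the center: TR = Iα with I = ½MR².
With a = αR: T = (I/R²)a = (1/2)M a, so Mg = (1 + 0.5000)Ma.
a = g/(1 + 0.5000) = 9.81/1.500 = 6.540 m/s².
T = 0.5000·M·a = (0.5000)(11.2)(6.540) = 36.62 N.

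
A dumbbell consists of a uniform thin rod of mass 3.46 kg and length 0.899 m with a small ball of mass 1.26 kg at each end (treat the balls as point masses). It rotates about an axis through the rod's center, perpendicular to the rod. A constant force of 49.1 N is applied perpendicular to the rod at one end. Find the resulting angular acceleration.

α ≈ 29.7 rad/s²

I_rod = (1/12)ML² = (1/12)(3.46)(0.899)² = 0.2330 kg·m².
I_balls = 2·m·(L/2)² = 2(1.26)(0.4495)² = 0.5092 kg·m².
Total I = 0.7422 kg·m².
τ = F·(L/2) = (49.1)(0.450) = 22.07 N·m.
α = τ/I = 22.07/0.7422 = 29.74 rad/s².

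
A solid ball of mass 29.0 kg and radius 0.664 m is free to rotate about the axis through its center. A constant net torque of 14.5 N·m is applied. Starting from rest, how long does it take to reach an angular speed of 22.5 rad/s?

I = (2/5)MR² = (2/5)(29.0)(0.664)² = 5.114 kg·m².
α = τ/I = 14.5/5.114 = 2.835 rad/s².
ω = αt ⇒ t = ω/α = 22.5/2.835 = 7.936 s.

t ≈ 7.94 s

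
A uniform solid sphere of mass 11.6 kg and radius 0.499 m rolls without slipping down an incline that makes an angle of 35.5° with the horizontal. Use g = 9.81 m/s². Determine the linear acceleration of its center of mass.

a ≈ 4.07 m/s²

Translation along the incline: Mg sinθ − f = Ma.
Rotation about the center: fR = Iα with I = (2/5)MR². No-slip gives a = αR, so f = (I/R²)a = (2/5)M a.
Substituting: Mg sinθ = (1 + 0.4000)Ma, so a = g sinθ/(1 + 0.4000) = (9.81) sin 35.5° / 1.400 = 4.069 m/s².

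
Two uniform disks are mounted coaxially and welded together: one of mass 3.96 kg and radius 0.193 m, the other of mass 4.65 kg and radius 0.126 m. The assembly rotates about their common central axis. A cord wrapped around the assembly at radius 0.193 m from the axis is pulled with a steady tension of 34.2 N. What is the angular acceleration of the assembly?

I = ½M₁R₁² + ½M₂R₂² = ½(3.96)(0.193)² + ½(4.65)(0.126)² = 0.1107 kg·m².
τ = F r = (34.2)(0.193) = 6.601 N·m.
α = τ/I = 6.601/0.1107 = 59.65 rad/s².

α ≈ 59.6 rad/s²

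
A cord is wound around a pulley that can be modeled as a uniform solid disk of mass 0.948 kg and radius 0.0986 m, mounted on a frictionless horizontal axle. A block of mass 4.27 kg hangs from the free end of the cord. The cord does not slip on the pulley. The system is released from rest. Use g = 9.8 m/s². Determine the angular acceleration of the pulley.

I = ½MR² = (1/2)(0.948)(0.0986)² = 0.004608 kg·m².
Block: mg − T = ma. Pulley: TR = Iα. No-slip: a = αR, so T = (I/R²)a = 0.4740·a.
Then mg = (m + 0.4740)a, so a = (4.27)(9.8)/(4.27 + 0.4740) = 8.821 m/s².
α = a/R = 8.821/0.0986 = 89.46 rad/s².

α ≈ 89.5 rad/s²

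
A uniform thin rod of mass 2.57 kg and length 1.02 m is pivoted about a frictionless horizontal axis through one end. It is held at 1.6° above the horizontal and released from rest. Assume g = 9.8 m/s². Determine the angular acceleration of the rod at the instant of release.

About the pivot, I = (1/3)ML² = (1/3)(2.57)(1.02)² = 0.8913 kg·m².
The weight acts at the center, a distance L/2 = 0.5100 m from the pivot; τ = Mg(L/2) cos 1.6° = 12.84 N·m.
α = τ/I = 12.84/0.8913 = 14.41 rad/s².

α ≈ 14.4 rad/s²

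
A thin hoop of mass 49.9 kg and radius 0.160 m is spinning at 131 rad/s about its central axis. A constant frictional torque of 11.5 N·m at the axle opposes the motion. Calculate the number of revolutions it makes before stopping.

I = MR² = (49.9)(0.160)² = 1.277 kg·m².
The net torque has magnitude 11.5 N·m, opposing ω.
|α| = τ/I = 11.50/1.277 = 9.002 rad/s² (deceleration).
ω² = ω₀² − 2|α|θ with ω = 0 ⇒ θ = ω₀²/(2|α|) = 953.1 rad = 151.7 rev.

≈ 152 revolutions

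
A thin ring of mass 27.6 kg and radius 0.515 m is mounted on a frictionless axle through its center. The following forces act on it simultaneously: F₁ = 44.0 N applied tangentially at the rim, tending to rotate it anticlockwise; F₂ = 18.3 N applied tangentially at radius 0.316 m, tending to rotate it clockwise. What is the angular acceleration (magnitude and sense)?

α ≈ 2.31 rad/s², anticlockwise

I = MR² = (27.6)(0.515)² = 7.320 kg·m².
Taking anticlockwise as positive: τ₁ = +(44.0)(0.515) = +22.66 N·m; τ₂ = −(18.3)(0.316) = −5.783 N·m.
Net torque τ = 16.88 N·m.
α = τ/I = 16.88/7.320 = 2.306 rad/s².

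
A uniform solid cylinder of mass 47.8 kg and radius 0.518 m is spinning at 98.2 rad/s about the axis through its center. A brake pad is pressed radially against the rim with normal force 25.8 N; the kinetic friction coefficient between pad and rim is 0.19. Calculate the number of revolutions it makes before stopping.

I = ½MR² = (1/2)(47.8)(0.518)² = 6.413 kg·m².
Friction force f = μN = (0.19)(25.8) = 4.902 N at the rim; torque magnitude τ = fR = 2.539 N·m, opposing ω.
|α| = τ/I = 2.539/6.413 = 0.3960 rad/s² (deceleration).
ω² = ω₀² − 2|α|θ with ω = 0 ⇒ θ = ω₀²/(2|α|) = 12180 rad = 1938 rev.

≈ 1940 revolutions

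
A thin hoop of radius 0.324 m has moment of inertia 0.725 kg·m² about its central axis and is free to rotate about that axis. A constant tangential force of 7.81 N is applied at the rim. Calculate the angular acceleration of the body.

τ = F R = (7.81)(0.324) = 2.530 N·m.
From τ = Iα: α = 2.530/0.7250 = 3.490 rad/s².

α ≈ 3.49 rad/s²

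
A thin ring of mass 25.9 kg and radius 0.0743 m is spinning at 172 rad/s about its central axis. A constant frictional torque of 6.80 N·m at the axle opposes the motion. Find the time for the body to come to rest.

I = MR² = (25.9)(0.0743)² = 0.1430 kg·m².
The net torque has magnitude 6.80 N·m, opposing ω.
|α| = τ/I = 6.800/0.1430 = 47.56 rad/s² (deceleration).
0 = ω₀ − |α|t ⇒ t = ω₀/|α| = 172/47.56 = 3.617 s.

t ≈ 3.62 s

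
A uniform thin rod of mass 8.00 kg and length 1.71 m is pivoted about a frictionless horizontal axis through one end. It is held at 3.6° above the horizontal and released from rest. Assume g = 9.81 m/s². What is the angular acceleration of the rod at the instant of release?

α ≈ 8.59 rad/s²

About the pivot, I = (1/3)ML² = (1/3)(8.00)(1.71)² = 7.798 kg·m².
The weight acts at the center, a distance L/2 = 0.8550 m from the pivot; τ = Mg(L/2) cos 3.6° = 66.97 N·m.
α = τ/I = 66.97/7.798 = 8.588 rad/s².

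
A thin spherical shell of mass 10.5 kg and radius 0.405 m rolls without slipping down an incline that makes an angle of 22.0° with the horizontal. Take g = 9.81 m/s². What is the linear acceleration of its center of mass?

a ≈ 2.20 m/s²

Translation along the incline: Mg sinθ − f = Ma.
Rotation about the center: fR = Iα with I = (2/3)MR². No-slip gives a = αR, so f = (I/R²)a = (2/3)M a.
Substituting: Mg sinθ = (1 + 0.6667)Ma, so a = g sinθ/(1 + 0.6667) = (9.81) sin 22.0° / 1.667 = 2.205 m/s².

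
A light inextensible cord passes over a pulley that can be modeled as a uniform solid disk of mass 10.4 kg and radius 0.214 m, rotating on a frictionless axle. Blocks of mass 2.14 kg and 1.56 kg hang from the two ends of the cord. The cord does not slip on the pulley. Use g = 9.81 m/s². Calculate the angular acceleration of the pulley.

α ≈ 2.99 rad/s²

I = ½MR² = (1/2)(10.4)(0.214)² = 0.2381 kg·m².
Heavier block: m₁g − T₁ = m₁a. Lighter block: T₂ − m₂g = m₂a.
Pulley: (T₁ − T₂)R = Iα = I(a/R), so T₁ − T₂ = (I/R²)a = (1/2)M_p a = 5.200·a.
Adding the three: (m₁ − m₂)g = (m₁ + m₂ + 5.200)a, so a = (2.14 − 1.56)(9.81)/(2.14 + 1.56 + 5.200) = 0.6393 m/s².
α = a/R = 0.6393/0.214 = 2.987 rad/s².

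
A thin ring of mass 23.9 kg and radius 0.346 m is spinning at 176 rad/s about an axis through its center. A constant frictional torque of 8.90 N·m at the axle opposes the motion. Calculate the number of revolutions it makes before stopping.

≈ 792 revolutions

I = MR² = (23.9)(0.346)² = 2.861 kg·m².
The net torque has magnitude 8.90 N·m, opposing ω.
|α| = τ/I = 8.900/2.861 = 3.111 rad/s² (deceleration).
ω² = ω₀² − 2|α|θ with ω = 0 ⇒ θ = ω₀²/(2|α|) = 4979 rad = 792.5 rev.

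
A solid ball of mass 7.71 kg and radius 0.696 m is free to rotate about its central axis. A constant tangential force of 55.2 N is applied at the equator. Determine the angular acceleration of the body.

α ≈ 25.7 rad/s²

I = (2/5)MR² = (2/5)(7.71)(0.696)² = 1.494 kg·m².
τ = F R = (55.2)(0.696) = 38.42 N·m.
Newton's second law for rotation, τ = Iα, gives α = τ/I = 38.42/1.494 = 25.72 rad/s².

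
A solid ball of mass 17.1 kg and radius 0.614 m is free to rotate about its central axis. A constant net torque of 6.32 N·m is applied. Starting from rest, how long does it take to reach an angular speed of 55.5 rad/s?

t ≈ 22.6 s

I = (2/5)MR² = (2/5)(17.1)(0.614)² = 2.579 kg·m².
α = τ/I = 6.32/2.579 = 2.451 rad/s².
ω = αt ⇒ t = ω/α = 55.5/2.451 = 22.64 s.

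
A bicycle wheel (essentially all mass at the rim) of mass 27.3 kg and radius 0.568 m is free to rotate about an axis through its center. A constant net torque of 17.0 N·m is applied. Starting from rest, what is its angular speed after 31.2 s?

ω ≈ 60.2 rad/s

I = MR² = (27.3)(0.568)² = 8.808 kg·m².
α = τ/I = 17.0/8.808 = 1.930 rad/s².
ω = ω₀ + αt = 0 + (1.930)(31.2) = 60.22 rad/s.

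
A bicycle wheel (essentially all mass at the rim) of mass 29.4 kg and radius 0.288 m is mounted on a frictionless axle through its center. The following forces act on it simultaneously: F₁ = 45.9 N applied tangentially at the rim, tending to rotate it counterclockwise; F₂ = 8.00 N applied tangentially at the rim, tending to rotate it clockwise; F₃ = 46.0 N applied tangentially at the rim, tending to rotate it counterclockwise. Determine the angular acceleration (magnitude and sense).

α ≈ 9.91 rad/s², counterclockwise

I = MR² = (29.4)(0.288)² = 2.439 kg·m².
Taking counterclockwise as positive: τ₁ = +(45.9)(0.288) = +13.22 N·m; τ₂ = −(8.00)(0.288) = −2.304 N·m; τ₃ = +(46.0)(0.288) = +13.25 N·m.
Net torque τ = 24.16 N·m.
α = τ/I = 24.16/2.439 = 9.909 rad/s².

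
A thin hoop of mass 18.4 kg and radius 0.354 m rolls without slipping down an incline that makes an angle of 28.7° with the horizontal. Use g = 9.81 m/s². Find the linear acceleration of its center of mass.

a ≈ 2.36 m/s²

Translation along the incline: Mg sinθ − f = Ma.
Rotation about the center: fR = Iα with I = MR². No-slip gives a = αR, so f = (I/R²)a = M a.
Substituting: Mg sinθ = (1 + 1.000)Ma, so a = g sinθ/(1 + 1.000) = (9.81) sin 28.7° / 2.000 = 2.355 m/s².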